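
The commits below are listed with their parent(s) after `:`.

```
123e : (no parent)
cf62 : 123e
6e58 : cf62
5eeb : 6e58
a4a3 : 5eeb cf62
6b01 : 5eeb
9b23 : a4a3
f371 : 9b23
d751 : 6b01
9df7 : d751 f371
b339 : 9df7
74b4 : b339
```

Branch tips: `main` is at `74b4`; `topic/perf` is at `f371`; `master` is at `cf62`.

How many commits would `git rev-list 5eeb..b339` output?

7

Reachable from b339: {123e, 5eeb, 6b01, 6e58, 9b23, 9df7, a4a3, b339, cf62, d751, f371}.
Reachable from 5eeb: {123e, 5eeb, 6e58, cf62}.
In b339's history but not 5eeb's: {6b01, 9b23, 9df7, a4a3, b339, d751, f371} — 7 commits.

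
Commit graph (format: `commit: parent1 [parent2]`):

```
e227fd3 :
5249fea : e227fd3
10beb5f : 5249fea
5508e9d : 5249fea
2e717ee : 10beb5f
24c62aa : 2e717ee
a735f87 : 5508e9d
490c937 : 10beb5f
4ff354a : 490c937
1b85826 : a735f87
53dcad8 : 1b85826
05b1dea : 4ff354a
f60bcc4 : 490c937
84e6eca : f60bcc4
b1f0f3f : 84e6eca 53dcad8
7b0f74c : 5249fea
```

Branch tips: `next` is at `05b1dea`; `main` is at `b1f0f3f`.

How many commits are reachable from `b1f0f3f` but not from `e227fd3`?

Reachable from b1f0f3f: {10beb5f, 1b85826, 490c937, 5249fea, 53dcad8, 5508e9d, 84e6eca, a735f87, b1f0f3f, e227fd3, f60bcc4}.
Reachable from e227fd3: {e227fd3}.
In b1f0f3f's history but not e227fd3's: {10beb5f, 1b85826, 490c937, 5249fea, 53dcad8, 5508e9d, 84e6eca, a735f87, b1f0f3f, f60bcc4} — 10 commits.

10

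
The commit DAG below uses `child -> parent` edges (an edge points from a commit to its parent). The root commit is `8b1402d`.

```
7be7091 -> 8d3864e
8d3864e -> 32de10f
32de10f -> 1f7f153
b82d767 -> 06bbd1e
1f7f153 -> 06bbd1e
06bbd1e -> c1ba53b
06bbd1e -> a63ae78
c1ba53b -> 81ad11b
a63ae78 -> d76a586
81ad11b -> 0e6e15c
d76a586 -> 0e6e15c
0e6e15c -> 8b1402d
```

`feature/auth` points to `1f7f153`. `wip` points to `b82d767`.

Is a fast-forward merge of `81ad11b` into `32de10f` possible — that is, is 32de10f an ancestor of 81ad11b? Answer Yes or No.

A fast-forward from 32de10f to 81ad11b is possible iff 32de10f is an ancestor of 81ad11b.
Ancestors of 81ad11b: {0e6e15c, 81ad11b, 8b1402d}.
32de10f is not among them, so fast-forward is not possible.

No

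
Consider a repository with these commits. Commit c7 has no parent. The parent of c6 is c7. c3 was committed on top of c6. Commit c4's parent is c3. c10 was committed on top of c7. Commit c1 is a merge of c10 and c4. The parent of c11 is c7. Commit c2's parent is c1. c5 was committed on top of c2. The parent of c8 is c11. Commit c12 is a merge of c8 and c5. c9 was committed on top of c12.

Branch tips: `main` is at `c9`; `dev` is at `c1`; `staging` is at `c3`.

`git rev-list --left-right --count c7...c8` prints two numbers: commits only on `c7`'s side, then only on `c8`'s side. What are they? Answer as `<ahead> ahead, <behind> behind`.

0 ahead, 2 behind

Reachable from c7: {c7}.
Reachable from c8: {c11, c7, c8}.
Only in c7's history (ahead): {} — 0.
Only in c8's history (behind): {c11, c8} — 2.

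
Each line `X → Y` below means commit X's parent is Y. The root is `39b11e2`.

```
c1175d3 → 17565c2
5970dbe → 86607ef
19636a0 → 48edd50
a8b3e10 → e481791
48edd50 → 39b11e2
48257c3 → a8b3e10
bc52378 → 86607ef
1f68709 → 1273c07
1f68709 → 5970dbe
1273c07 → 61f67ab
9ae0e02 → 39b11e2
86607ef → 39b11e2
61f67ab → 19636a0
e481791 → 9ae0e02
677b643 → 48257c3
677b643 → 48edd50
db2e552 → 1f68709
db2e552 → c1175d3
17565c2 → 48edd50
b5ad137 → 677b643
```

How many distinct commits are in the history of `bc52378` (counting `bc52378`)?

3

Walking parent pointers from bc52378: reachable set = {39b11e2, 86607ef, bc52378}.
That is 3 commits.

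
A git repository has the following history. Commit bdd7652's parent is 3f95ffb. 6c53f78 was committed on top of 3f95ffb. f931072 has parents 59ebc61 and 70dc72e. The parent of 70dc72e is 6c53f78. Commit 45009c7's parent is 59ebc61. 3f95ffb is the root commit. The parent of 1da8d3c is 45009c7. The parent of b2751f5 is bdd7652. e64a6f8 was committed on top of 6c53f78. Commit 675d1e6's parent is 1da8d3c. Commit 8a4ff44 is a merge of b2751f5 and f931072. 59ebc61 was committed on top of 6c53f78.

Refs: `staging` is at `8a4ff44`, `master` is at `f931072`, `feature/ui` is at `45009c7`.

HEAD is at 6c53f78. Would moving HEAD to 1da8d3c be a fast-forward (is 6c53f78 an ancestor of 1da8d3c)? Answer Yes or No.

Yes

A fast-forward from 6c53f78 to 1da8d3c is possible iff 6c53f78 is an ancestor of 1da8d3c.
Ancestors of 1da8d3c: {1da8d3c, 3f95ffb, 45009c7, 59ebc61, 6c53f78}.
6c53f78 is among them, so fast-forward is possible.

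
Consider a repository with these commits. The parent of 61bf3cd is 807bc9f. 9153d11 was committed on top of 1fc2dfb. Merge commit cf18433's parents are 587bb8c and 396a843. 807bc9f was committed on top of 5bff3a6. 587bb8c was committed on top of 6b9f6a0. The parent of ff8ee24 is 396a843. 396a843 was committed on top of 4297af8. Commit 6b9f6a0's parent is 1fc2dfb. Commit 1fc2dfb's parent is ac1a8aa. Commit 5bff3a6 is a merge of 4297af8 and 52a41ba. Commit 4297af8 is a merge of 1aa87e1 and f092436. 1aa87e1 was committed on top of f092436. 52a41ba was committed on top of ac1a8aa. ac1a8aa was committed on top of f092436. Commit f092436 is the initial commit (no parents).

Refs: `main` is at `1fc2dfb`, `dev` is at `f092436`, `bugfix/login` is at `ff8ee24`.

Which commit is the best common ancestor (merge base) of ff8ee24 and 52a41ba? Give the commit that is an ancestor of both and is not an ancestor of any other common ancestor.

f092436

Ancestors of ff8ee24: {1aa87e1, 396a843, 4297af8, f092436, ff8ee24}.
Ancestors of 52a41ba: {52a41ba, ac1a8aa, f092436}.
Common ancestors: {f092436}.
The only common ancestor is f092436, so it is the merge base.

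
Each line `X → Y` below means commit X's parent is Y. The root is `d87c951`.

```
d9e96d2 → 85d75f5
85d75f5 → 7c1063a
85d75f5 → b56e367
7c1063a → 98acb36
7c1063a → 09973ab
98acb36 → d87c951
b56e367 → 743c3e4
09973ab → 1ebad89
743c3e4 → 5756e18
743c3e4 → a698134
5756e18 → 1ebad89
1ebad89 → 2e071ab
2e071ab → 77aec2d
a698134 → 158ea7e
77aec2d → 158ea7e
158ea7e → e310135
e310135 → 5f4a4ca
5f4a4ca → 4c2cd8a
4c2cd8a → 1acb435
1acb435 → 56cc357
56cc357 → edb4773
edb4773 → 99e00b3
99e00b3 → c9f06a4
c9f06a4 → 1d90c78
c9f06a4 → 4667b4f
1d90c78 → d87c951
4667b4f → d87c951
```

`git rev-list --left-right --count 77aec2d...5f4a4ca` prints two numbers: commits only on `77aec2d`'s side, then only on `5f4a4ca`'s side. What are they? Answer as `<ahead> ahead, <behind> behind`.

Reachable from 77aec2d: {158ea7e, 1acb435, 1d90c78, 4667b4f, 4c2cd8a, 56cc357, 5f4a4ca, 77aec2d, 99e00b3, c9f06a4, d87c951, e310135, edb4773}.
Reachable from 5f4a4ca: {1acb435, 1d90c78, 4667b4f, 4c2cd8a, 56cc357, 5f4a4ca, 99e00b3, c9f06a4, d87c951, edb4773}.
Only in 77aec2d's history (ahead): {158ea7e, 77aec2d, e310135} — 3.
Only in 5f4a4ca's history (behind): {} — 0.

3 ahead, 0 behind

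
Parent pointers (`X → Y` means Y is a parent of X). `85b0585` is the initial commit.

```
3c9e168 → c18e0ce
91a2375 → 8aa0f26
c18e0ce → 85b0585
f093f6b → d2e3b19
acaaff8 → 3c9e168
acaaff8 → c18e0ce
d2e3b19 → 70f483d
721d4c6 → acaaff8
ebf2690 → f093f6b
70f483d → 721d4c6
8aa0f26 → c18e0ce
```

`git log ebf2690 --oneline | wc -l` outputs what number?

Walking parent pointers from ebf2690: reachable set = {3c9e168, 70f483d, 721d4c6, 85b0585, acaaff8, c18e0ce, d2e3b19, ebf2690, f093f6b}.
That is 9 commits.

9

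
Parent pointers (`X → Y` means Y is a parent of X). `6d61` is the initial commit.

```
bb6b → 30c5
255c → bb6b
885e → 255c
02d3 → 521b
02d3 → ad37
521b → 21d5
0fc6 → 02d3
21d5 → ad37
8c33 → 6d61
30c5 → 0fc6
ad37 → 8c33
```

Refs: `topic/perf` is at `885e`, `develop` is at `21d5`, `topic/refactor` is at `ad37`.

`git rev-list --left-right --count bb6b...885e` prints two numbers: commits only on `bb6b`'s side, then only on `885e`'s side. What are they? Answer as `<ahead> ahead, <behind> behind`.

0 ahead, 2 behind

Reachable from bb6b: {02d3, 0fc6, 21d5, 30c5, 521b, 6d61, 8c33, ad37, bb6b}.
Reachable from 885e: {02d3, 0fc6, 21d5, 255c, 30c5, 521b, 6d61, 885e, 8c33, ad37, bb6b}.
Only in bb6b's history (ahead): {} — 0.
Only in 885e's history (behind): {255c, 885e} — 2.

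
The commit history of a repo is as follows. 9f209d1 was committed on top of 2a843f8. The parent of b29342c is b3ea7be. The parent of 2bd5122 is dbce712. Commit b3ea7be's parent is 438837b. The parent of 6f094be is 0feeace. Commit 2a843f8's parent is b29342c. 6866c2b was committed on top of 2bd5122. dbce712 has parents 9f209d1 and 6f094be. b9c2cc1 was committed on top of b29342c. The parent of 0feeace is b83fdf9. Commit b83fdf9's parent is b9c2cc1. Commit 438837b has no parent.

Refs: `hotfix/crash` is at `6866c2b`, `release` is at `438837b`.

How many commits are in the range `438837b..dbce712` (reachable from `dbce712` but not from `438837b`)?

Reachable from dbce712: {0feeace, 2a843f8, 438837b, 6f094be, 9f209d1, b29342c, b3ea7be, b83fdf9, b9c2cc1, dbce712}.
Reachable from 438837b: {438837b}.
In dbce712's history but not 438837b's: {0feeace, 2a843f8, 6f094be, 9f209d1, b29342c, b3ea7be, b83fdf9, b9c2cc1, dbce712} — 9 commits.

9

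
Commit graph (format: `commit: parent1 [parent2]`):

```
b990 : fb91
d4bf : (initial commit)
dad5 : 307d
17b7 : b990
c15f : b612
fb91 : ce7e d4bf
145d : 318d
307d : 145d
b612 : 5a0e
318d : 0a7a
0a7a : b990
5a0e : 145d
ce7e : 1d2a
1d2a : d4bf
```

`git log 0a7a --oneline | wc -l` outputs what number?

Walking parent pointers from 0a7a: reachable set = {0a7a, 1d2a, b990, ce7e, d4bf, fb91}.
That is 6 commits.

6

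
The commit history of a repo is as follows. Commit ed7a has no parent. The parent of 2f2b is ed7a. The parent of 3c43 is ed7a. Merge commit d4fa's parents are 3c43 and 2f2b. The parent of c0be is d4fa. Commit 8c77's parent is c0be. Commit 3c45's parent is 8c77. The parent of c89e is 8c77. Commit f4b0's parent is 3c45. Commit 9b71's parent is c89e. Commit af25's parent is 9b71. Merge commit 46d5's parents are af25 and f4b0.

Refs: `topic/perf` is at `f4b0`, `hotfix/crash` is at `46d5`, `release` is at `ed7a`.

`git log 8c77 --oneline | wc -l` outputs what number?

6

Walking parent pointers from 8c77: reachable set = {2f2b, 3c43, 8c77, c0be, d4fa, ed7a}.
That is 6 commits.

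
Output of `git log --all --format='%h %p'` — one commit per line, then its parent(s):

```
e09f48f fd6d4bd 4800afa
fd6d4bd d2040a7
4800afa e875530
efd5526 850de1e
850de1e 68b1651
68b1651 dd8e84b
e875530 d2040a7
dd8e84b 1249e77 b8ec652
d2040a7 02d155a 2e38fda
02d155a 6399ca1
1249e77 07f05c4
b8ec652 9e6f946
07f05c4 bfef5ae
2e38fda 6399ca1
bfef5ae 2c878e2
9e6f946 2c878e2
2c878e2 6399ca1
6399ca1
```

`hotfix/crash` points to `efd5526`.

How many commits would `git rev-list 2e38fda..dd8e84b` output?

7

Reachable from dd8e84b: {07f05c4, 1249e77, 2c878e2, 6399ca1, 9e6f946, b8ec652, bfef5ae, dd8e84b}.
Reachable from 2e38fda: {2e38fda, 6399ca1}.
In dd8e84b's history but not 2e38fda's: {07f05c4, 1249e77, 2c878e2, 9e6f946, b8ec652, bfef5ae, dd8e84b} — 7 commits.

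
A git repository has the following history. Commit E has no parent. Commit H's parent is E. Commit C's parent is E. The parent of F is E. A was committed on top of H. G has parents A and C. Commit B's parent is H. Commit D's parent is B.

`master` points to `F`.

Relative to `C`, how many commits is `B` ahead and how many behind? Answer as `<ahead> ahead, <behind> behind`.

2 ahead, 1 behind

Reachable from B: {B, E, H}.
Reachable from C: {C, E}.
Only in B's history (ahead): {B, H} — 2.
Only in C's history (behind): {C} — 1.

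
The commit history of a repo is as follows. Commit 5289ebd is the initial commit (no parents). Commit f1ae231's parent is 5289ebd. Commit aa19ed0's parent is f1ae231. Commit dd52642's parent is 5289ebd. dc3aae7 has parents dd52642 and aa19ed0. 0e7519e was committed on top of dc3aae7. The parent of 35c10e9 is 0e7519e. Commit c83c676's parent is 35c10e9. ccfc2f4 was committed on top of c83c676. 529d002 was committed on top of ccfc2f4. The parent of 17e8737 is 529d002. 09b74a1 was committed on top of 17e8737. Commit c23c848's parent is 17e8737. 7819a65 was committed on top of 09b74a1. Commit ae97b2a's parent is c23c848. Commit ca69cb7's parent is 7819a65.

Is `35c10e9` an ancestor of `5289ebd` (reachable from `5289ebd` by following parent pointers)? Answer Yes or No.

No

Ancestors of 5289ebd: {5289ebd}.
35c10e9 is not in that set, so it is not an ancestor of 5289ebd.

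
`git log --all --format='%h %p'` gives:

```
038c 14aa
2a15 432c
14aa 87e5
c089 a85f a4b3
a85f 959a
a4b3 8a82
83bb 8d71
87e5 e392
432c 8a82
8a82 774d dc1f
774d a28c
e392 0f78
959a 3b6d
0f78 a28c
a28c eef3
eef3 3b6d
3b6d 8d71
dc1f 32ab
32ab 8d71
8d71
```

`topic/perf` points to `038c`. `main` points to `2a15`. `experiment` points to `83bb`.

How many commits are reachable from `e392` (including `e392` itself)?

6

Walking parent pointers from e392: reachable set = {0f78, 3b6d, 8d71, a28c, e392, eef3}.
That is 6 commits.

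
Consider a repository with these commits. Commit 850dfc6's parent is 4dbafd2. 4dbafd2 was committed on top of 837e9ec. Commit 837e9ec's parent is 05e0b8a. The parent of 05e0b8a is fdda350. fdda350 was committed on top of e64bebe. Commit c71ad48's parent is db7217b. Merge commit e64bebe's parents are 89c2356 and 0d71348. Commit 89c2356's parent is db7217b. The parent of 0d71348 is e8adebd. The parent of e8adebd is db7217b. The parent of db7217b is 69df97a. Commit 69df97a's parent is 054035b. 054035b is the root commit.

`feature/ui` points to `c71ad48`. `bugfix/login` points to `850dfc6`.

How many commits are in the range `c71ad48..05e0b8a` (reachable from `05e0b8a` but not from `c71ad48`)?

6

Reachable from 05e0b8a: {054035b, 05e0b8a, 0d71348, 69df97a, 89c2356, db7217b, e64bebe, e8adebd, fdda350}.
Reachable from c71ad48: {054035b, 69df97a, c71ad48, db7217b}.
In 05e0b8a's history but not c71ad48's: {05e0b8a, 0d71348, 89c2356, e64bebe, e8adebd, fdda350} — 6 commits.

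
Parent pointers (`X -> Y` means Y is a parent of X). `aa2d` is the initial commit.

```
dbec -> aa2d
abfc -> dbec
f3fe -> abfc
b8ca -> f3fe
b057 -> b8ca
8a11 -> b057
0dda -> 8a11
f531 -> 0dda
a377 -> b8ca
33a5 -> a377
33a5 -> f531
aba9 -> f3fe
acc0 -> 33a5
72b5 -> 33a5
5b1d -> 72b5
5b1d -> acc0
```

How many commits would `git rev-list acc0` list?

12

Walking parent pointers from acc0: reachable set = {0dda, 33a5, 8a11, a377, aa2d, abfc, acc0, b057, b8ca, dbec, f3fe, f531}.
That is 12 commits.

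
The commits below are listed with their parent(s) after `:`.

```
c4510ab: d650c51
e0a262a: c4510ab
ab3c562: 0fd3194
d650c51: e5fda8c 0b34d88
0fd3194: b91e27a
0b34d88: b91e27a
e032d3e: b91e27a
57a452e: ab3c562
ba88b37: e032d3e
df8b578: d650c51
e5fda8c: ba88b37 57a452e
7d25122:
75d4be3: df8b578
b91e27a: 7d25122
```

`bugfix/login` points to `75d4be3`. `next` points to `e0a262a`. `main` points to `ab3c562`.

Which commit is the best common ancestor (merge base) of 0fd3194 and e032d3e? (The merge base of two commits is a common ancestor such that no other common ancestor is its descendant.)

Ancestors of 0fd3194: {0fd3194, 7d25122, b91e27a}.
Ancestors of e032d3e: {7d25122, b91e27a, e032d3e}.
Common ancestors: {7d25122, b91e27a}.
Among these, b91e27a is not an ancestor of any other common ancestor — it is the merge base.

b91e27a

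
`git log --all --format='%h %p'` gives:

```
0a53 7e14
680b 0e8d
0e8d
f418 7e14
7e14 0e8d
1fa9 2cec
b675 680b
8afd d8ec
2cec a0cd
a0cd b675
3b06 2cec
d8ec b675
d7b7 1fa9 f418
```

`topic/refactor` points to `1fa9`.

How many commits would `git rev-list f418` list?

Walking parent pointers from f418: reachable set = {0e8d, 7e14, f418}.
That is 3 commits.

3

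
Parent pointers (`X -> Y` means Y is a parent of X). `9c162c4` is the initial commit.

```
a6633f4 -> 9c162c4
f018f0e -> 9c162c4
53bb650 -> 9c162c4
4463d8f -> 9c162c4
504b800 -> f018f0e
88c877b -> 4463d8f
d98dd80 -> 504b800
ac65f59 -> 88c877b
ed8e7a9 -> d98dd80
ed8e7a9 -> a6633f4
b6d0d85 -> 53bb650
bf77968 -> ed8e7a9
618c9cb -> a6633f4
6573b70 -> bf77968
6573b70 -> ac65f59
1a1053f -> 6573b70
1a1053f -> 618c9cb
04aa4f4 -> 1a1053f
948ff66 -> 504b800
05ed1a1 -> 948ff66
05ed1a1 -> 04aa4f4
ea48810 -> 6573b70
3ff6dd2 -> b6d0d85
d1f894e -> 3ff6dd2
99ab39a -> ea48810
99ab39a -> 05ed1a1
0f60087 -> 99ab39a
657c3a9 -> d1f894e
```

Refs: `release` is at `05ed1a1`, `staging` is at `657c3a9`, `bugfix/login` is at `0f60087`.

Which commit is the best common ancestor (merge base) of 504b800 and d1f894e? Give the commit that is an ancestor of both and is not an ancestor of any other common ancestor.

Ancestors of 504b800: {504b800, 9c162c4, f018f0e}.
Ancestors of d1f894e: {3ff6dd2, 53bb650, 9c162c4, b6d0d85, d1f894e}.
Common ancestors: {9c162c4}.
The only common ancestor is 9c162c4, so it is the merge base.

9c162c4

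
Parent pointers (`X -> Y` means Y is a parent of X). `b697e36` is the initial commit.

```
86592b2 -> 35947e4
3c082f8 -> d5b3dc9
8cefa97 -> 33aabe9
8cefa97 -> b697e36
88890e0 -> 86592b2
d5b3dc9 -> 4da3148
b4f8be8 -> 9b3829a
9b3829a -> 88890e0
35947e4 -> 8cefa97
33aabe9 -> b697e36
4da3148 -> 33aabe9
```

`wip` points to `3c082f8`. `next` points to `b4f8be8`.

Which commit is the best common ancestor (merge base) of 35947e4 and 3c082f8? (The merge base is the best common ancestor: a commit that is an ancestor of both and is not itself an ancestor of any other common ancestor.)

33aabe9

Ancestors of 35947e4: {33aabe9, 35947e4, 8cefa97, b697e36}.
Ancestors of 3c082f8: {33aabe9, 3c082f8, 4da3148, b697e36, d5b3dc9}.
Common ancestors: {33aabe9, b697e36}.
Among these, 33aabe9 is not an ancestor of any other common ancestor — it is the merge base.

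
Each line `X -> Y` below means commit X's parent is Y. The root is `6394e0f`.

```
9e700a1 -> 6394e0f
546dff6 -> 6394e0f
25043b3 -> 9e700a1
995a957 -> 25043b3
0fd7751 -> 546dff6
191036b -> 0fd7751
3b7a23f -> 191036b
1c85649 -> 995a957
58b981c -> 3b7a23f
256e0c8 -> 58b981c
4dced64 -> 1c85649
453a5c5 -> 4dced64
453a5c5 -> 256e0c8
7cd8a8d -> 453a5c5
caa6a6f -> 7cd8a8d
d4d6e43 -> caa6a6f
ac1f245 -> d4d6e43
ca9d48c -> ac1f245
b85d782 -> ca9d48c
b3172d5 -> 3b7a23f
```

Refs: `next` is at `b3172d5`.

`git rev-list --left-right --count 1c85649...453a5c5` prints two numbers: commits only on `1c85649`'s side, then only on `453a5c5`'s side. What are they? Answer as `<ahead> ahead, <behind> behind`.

0 ahead, 8 behind

Reachable from 1c85649: {1c85649, 25043b3, 6394e0f, 995a957, 9e700a1}.
Reachable from 453a5c5: {0fd7751, 191036b, 1c85649, 25043b3, 256e0c8, 3b7a23f, 453a5c5, 4dced64, 546dff6, 58b981c, 6394e0f, 995a957, 9e700a1}.
Only in 1c85649's history (ahead): {} — 0.
Only in 453a5c5's history (behind): {0fd7751, 191036b, 256e0c8, 3b7a23f, 453a5c5, 4dced64, 546dff6, 58b981c} — 8.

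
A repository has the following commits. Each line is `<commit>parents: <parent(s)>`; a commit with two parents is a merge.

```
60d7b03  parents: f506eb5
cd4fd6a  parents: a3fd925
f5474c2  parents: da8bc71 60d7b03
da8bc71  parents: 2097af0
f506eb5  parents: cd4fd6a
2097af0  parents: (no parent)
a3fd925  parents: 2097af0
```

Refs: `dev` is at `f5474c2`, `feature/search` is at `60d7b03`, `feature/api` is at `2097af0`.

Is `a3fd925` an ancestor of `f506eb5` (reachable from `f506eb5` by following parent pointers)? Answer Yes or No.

Ancestors of f506eb5 (commits reachable by following parents): {2097af0, a3fd925, cd4fd6a, f506eb5}.
a3fd925 is in that set, so it is an ancestor of f506eb5.

Yes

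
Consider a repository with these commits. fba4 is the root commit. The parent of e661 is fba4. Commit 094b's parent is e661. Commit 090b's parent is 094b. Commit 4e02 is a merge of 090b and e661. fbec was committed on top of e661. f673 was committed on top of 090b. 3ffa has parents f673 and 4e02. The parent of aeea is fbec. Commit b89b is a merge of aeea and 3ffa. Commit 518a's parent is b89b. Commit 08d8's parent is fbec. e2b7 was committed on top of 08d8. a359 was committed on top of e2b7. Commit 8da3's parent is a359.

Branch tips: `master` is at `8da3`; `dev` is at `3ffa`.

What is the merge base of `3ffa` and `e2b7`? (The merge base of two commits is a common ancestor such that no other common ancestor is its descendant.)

e661

Ancestors of 3ffa: {090b, 094b, 3ffa, 4e02, e661, f673, fba4}.
Ancestors of e2b7: {08d8, e2b7, e661, fba4, fbec}.
Common ancestors: {e661, fba4}.
Among these, e661 is not an ancestor of any other common ancestor — it is the merge base.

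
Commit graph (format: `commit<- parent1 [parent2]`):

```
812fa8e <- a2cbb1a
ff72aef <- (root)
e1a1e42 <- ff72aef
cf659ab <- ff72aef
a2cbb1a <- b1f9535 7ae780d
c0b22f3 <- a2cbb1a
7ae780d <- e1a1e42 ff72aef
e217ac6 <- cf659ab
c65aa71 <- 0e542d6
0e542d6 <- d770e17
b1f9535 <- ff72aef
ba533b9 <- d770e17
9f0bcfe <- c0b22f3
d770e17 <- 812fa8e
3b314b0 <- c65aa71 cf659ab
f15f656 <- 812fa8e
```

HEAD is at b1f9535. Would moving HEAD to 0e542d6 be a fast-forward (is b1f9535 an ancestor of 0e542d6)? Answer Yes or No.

A fast-forward from b1f9535 to 0e542d6 is possible iff b1f9535 is an ancestor of 0e542d6.
Ancestors of 0e542d6: {0e542d6, 7ae780d, 812fa8e, a2cbb1a, b1f9535, d770e17, e1a1e42, ff72aef}.
b1f9535 is among them, so fast-forward is possible.

Yes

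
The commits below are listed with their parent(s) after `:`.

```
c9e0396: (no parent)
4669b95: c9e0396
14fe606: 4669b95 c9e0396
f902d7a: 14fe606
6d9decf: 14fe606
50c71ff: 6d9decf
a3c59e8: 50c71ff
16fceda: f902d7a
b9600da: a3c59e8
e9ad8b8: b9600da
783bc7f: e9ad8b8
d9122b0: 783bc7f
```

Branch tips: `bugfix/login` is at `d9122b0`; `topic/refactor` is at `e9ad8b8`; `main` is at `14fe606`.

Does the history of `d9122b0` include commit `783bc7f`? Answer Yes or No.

Ancestors of d9122b0 (commits reachable by following parents): {14fe606, 4669b95, 50c71ff, 6d9decf, 783bc7f, a3c59e8, b9600da, c9e0396, d9122b0, e9ad8b8}.
783bc7f is in that set, so it is an ancestor of d9122b0.

Yes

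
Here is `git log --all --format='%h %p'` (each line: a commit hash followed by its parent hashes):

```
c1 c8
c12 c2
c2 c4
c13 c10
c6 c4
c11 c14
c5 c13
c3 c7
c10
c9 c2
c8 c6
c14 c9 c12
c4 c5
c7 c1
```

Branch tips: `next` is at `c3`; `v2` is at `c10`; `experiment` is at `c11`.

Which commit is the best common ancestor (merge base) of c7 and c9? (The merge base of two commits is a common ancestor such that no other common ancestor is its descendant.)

c4

Ancestors of c7: {c1, c10, c13, c4, c5, c6, c7, c8}.
Ancestors of c9: {c10, c13, c2, c4, c5, c9}.
Common ancestors: {c10, c13, c4, c5}.
Among these, c4 is not an ancestor of any other common ancestor — it is the merge base.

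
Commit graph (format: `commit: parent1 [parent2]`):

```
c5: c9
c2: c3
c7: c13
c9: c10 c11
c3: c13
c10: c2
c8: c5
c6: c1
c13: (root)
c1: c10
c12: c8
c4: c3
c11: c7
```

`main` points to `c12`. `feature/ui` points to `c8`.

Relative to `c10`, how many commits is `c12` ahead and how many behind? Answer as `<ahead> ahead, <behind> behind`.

Reachable from c12: {c10, c11, c12, c13, c2, c3, c5, c7, c8, c9}.
Reachable from c10: {c10, c13, c2, c3}.
Only in c12's history (ahead): {c11, c12, c5, c7, c8, c9} — 6.
Only in c10's history (behind): {} — 0.

6 ahead, 0 behind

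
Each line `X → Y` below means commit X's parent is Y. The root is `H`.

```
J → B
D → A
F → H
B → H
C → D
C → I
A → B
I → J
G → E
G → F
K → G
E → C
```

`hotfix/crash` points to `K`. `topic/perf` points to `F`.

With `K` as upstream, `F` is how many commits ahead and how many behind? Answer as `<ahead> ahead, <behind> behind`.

0 ahead, 9 behind

Reachable from F: {F, H}.
Reachable from K: {A, B, C, D, E, F, G, H, I, J, K}.
Only in F's history (ahead): {} — 0.
Only in K's history (behind): {A, B, C, D, E, G, I, J, K} — 9.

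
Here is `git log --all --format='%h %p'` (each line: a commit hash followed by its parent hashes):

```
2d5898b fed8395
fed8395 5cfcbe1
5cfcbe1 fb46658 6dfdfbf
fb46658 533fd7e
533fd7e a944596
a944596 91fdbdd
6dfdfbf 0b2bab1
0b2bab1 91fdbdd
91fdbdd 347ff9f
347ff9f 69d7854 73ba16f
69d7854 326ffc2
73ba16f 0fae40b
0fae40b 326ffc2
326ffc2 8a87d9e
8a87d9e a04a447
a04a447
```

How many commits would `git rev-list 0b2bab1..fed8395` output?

Reachable from fed8395: {0b2bab1, 0fae40b, 326ffc2, 347ff9f, 533fd7e, 5cfcbe1, 69d7854, 6dfdfbf, 73ba16f, 8a87d9e, 91fdbdd, a04a447, a944596, fb46658, fed8395}.
Reachable from 0b2bab1: {0b2bab1, 0fae40b, 326ffc2, 347ff9f, 69d7854, 73ba16f, 8a87d9e, 91fdbdd, a04a447}.
In fed8395's history but not 0b2bab1's: {533fd7e, 5cfcbe1, 6dfdfbf, a944596, fb46658, fed8395} — 6 commits.

6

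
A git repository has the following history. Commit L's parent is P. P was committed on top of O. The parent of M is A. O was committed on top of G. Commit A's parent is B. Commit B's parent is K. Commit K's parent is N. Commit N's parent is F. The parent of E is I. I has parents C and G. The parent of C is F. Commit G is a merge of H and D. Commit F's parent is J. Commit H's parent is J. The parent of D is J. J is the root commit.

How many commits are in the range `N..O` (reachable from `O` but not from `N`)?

Reachable from O: {D, G, H, J, O}.
Reachable from N: {F, J, N}.
In O's history but not N's: {D, G, H, O} — 4 commits.

4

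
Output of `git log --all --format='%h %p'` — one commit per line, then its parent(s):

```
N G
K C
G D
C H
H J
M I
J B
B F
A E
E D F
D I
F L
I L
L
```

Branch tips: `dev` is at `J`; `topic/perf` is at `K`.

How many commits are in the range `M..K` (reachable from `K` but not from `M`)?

Reachable from K: {B, C, F, H, J, K, L}.
Reachable from M: {I, L, M}.
In K's history but not M's: {B, C, F, H, J, K} — 6 commits.

6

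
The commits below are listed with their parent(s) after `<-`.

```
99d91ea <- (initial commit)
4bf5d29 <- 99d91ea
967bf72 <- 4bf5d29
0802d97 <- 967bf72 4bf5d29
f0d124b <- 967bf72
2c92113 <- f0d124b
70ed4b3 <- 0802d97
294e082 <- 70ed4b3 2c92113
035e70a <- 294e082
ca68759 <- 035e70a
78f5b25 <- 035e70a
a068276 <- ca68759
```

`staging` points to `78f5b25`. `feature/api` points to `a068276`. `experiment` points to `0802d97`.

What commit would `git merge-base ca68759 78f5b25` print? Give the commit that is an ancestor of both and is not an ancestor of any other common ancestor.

035e70a

Ancestors of ca68759: {035e70a, 0802d97, 294e082, 2c92113, 4bf5d29, 70ed4b3, 967bf72, 99d91ea, ca68759, f0d124b}.
Ancestors of 78f5b25: {035e70a, 0802d97, 294e082, 2c92113, 4bf5d29, 70ed4b3, 78f5b25, 967bf72, 99d91ea, f0d124b}.
Common ancestors: {035e70a, 0802d97, 294e082, 2c92113, 4bf5d29, 70ed4b3, 967bf72, 99d91ea, f0d124b}.
Among these, 035e70a is not an ancestor of any other common ancestor — it is the merge base.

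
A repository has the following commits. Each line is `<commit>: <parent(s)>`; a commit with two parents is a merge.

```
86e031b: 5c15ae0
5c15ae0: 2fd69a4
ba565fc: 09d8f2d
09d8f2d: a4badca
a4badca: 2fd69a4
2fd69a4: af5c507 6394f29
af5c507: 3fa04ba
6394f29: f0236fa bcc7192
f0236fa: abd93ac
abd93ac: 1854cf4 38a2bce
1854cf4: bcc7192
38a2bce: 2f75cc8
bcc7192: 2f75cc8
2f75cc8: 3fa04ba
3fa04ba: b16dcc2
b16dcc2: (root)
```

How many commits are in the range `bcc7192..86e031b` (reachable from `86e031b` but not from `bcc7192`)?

9

Reachable from 86e031b: {1854cf4, 2f75cc8, 2fd69a4, 38a2bce, 3fa04ba, 5c15ae0, 6394f29, 86e031b, abd93ac, af5c507, b16dcc2, bcc7192, f0236fa}.
Reachable from bcc7192: {2f75cc8, 3fa04ba, b16dcc2, bcc7192}.
In 86e031b's history but not bcc7192's: {1854cf4, 2fd69a4, 38a2bce, 5c15ae0, 6394f29, 86e031b, abd93ac, af5c507, f0236fa} — 9 commits.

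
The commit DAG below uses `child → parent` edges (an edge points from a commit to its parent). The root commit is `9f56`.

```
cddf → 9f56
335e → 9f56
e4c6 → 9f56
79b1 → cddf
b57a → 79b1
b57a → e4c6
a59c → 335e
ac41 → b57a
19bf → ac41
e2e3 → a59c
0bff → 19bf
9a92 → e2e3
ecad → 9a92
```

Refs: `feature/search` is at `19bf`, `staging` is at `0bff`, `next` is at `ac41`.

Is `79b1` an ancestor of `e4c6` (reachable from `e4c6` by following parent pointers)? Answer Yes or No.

No

Ancestors of e4c6: {9f56, e4c6}.
79b1 is not in that set, so it is not an ancestor of e4c6.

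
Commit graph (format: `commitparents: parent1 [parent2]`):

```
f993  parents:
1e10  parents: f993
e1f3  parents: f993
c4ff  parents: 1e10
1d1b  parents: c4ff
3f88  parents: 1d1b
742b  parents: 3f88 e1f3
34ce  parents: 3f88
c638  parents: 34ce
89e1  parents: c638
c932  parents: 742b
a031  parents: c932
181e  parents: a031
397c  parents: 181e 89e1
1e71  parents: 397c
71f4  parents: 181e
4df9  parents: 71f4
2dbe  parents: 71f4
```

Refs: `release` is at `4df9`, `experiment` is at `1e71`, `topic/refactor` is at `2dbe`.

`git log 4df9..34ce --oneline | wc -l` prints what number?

Reachable from 34ce: {1d1b, 1e10, 34ce, 3f88, c4ff, f993}.
Reachable from 4df9: {181e, 1d1b, 1e10, 3f88, 4df9, 71f4, 742b, a031, c4ff, c932, e1f3, f993}.
In 34ce's history but not 4df9's: {34ce} — 1 commit.

1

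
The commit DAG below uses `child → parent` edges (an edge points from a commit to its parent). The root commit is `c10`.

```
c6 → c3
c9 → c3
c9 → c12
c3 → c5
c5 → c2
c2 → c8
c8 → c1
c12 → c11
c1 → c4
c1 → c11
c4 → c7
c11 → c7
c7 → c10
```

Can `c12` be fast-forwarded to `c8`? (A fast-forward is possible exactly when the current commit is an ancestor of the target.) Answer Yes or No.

A fast-forward from c12 to c8 is possible iff c12 is an ancestor of c8.
Ancestors of c8: {c1, c10, c11, c4, c7, c8}.
c12 is not among them, so fast-forward is not possible.

No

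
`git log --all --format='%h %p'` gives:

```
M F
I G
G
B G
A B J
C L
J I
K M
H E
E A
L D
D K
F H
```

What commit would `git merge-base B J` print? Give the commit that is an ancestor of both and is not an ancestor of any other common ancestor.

G

Ancestors of B: {B, G}.
Ancestors of J: {G, I, J}.
Common ancestors: {G}.
The only common ancestor is G, so it is the merge base.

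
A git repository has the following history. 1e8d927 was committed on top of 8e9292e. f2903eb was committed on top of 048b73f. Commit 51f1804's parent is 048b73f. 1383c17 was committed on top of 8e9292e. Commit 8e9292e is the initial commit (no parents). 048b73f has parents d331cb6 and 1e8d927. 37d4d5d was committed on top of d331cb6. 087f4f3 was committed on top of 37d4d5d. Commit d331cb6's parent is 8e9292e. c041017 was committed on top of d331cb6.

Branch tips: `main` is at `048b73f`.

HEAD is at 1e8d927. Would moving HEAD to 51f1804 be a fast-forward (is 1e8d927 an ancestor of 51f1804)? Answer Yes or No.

A fast-forward from 1e8d927 to 51f1804 is possible iff 1e8d927 is an ancestor of 51f1804.
Ancestors of 51f1804: {048b73f, 1e8d927, 51f1804, 8e9292e, d331cb6}.
1e8d927 is among them, so fast-forward is possible.

Yes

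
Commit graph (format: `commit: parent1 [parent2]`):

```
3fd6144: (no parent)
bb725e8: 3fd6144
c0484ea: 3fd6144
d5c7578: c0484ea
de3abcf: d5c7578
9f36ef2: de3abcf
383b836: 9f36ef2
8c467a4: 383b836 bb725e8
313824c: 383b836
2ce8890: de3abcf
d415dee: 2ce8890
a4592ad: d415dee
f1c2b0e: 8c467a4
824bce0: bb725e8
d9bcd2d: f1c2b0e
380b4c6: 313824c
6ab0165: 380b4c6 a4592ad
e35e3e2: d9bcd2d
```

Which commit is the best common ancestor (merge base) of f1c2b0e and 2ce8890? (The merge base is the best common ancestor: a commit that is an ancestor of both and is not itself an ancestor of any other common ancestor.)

Ancestors of f1c2b0e: {383b836, 3fd6144, 8c467a4, 9f36ef2, bb725e8, c0484ea, d5c7578, de3abcf, f1c2b0e}.
Ancestors of 2ce8890: {2ce8890, 3fd6144, c0484ea, d5c7578, de3abcf}.
Common ancestors: {3fd6144, c0484ea, d5c7578, de3abcf}.
Among these, de3abcf is not an ancestor of any other common ancestor — it is the merge base.

de3abcf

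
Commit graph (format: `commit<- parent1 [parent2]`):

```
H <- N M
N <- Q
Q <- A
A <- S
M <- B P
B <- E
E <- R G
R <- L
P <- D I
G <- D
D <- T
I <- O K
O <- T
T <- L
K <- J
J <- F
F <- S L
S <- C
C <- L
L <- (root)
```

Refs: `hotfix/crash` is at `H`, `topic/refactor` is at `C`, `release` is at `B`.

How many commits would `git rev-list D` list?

Walking parent pointers from D: reachable set = {D, L, T}.
That is 3 commits.

3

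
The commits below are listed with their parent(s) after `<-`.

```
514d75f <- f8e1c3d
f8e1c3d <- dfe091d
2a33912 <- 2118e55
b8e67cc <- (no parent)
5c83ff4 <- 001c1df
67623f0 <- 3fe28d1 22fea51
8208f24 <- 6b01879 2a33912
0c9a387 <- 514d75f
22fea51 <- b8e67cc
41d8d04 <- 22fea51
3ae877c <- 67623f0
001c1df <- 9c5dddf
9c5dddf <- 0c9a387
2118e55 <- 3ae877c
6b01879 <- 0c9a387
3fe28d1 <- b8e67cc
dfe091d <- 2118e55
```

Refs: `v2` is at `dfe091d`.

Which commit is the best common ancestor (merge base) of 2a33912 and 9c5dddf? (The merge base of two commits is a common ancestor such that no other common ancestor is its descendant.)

Ancestors of 2a33912: {2118e55, 22fea51, 2a33912, 3ae877c, 3fe28d1, 67623f0, b8e67cc}.
Ancestors of 9c5dddf: {0c9a387, 2118e55, 22fea51, 3ae877c, 3fe28d1, 514d75f, 67623f0, 9c5dddf, b8e67cc, dfe091d, f8e1c3d}.
Common ancestors: {2118e55, 22fea51, 3ae877c, 3fe28d1, 67623f0, b8e67cc}.
Among these, 2118e55 is not an ancestor of any other common ancestor — it is the merge base.

2118e55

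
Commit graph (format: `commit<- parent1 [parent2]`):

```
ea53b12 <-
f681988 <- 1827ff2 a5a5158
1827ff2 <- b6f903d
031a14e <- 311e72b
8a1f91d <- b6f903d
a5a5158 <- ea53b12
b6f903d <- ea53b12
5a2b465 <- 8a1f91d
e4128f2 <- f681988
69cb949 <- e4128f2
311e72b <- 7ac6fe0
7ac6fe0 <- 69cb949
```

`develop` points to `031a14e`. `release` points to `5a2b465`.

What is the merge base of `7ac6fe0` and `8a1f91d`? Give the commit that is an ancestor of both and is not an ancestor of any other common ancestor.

Ancestors of 7ac6fe0: {1827ff2, 69cb949, 7ac6fe0, a5a5158, b6f903d, e4128f2, ea53b12, f681988}.
Ancestors of 8a1f91d: {8a1f91d, b6f903d, ea53b12}.
Common ancestors: {b6f903d, ea53b12}.
Among these, b6f903d is not an ancestor of any other common ancestor — it is the merge base.

b6f903d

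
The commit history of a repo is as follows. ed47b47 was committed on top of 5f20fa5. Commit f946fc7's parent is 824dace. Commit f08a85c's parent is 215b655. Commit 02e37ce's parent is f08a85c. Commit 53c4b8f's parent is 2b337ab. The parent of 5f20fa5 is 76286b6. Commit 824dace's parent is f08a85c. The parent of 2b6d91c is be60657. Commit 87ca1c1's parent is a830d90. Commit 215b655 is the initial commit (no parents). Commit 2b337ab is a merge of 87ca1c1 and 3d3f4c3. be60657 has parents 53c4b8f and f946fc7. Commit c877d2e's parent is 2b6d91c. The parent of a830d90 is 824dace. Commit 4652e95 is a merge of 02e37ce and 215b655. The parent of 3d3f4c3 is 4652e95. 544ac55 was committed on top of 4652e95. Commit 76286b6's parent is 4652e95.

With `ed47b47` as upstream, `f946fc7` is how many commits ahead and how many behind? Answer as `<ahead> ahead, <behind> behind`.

2 ahead, 5 behind

Reachable from f946fc7: {215b655, 824dace, f08a85c, f946fc7}.
Reachable from ed47b47: {02e37ce, 215b655, 4652e95, 5f20fa5, 76286b6, ed47b47, f08a85c}.
Only in f946fc7's history (ahead): {824dace, f946fc7} — 2.
Only in ed47b47's history (behind): {02e37ce, 4652e95, 5f20fa5, 76286b6, ed47b47} — 5.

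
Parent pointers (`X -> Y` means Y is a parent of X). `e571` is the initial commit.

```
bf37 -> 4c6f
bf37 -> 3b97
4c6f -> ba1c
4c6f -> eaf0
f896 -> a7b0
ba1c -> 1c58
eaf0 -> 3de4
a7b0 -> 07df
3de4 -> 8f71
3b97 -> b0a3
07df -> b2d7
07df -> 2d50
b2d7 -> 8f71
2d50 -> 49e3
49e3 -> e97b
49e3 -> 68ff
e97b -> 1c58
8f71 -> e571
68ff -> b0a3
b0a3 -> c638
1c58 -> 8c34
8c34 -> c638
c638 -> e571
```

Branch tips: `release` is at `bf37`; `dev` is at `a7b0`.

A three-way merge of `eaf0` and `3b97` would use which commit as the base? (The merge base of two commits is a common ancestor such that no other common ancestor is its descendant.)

e571

Ancestors of eaf0: {3de4, 8f71, e571, eaf0}.
Ancestors of 3b97: {3b97, b0a3, c638, e571}.
Common ancestors: {e571}.
The only common ancestor is e571, so it is the merge base.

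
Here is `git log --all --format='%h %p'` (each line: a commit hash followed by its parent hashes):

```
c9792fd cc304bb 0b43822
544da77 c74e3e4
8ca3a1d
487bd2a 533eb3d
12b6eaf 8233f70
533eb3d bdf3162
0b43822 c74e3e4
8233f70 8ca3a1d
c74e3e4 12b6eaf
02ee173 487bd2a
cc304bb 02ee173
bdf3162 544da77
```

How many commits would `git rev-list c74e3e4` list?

Walking parent pointers from c74e3e4: reachable set = {12b6eaf, 8233f70, 8ca3a1d, c74e3e4}.
That is 4 commits.

4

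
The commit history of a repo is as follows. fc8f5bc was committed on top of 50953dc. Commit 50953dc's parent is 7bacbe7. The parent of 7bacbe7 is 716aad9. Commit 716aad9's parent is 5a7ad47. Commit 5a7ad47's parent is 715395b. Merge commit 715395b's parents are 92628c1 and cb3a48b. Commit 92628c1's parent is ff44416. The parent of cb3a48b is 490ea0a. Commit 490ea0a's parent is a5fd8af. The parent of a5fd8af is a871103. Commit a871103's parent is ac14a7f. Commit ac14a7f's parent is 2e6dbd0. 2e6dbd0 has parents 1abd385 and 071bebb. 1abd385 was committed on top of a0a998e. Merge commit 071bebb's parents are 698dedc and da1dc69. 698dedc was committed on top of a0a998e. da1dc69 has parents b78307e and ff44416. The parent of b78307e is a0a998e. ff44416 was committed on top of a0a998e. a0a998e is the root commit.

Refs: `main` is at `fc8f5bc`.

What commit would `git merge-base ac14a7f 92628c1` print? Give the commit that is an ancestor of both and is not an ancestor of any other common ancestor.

ff44416

Ancestors of ac14a7f: {071bebb, 1abd385, 2e6dbd0, 698dedc, a0a998e, ac14a7f, b78307e, da1dc69, ff44416}.
Ancestors of 92628c1: {92628c1, a0a998e, ff44416}.
Common ancestors: {a0a998e, ff44416}.
Among these, ff44416 is not an ancestor of any other common ancestor — it is the merge base.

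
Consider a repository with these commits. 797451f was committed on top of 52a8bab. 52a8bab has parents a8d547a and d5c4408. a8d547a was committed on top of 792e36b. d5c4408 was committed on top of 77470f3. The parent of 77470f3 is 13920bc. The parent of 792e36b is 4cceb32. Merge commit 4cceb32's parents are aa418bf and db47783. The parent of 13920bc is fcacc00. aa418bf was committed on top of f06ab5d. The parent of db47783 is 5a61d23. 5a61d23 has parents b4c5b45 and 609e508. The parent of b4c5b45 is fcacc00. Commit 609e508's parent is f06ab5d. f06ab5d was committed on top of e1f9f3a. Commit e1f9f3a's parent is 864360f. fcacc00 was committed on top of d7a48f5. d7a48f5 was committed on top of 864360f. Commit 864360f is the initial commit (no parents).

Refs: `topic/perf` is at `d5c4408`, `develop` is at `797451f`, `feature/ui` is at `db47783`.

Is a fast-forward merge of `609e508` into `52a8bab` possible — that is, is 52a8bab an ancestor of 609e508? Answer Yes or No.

A fast-forward from 52a8bab to 609e508 is possible iff 52a8bab is an ancestor of 609e508.
Ancestors of 609e508: {609e508, 864360f, e1f9f3a, f06ab5d}.
52a8bab is not among them, so fast-forward is not possible.

No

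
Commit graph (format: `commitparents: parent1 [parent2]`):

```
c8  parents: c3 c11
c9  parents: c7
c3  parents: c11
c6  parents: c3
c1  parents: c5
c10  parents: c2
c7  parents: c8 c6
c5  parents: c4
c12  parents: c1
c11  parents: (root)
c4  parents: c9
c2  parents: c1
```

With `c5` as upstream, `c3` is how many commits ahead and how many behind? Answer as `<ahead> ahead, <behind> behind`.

0 ahead, 6 behind

Reachable from c3: {c11, c3}.
Reachable from c5: {c11, c3, c4, c5, c6, c7, c8, c9}.
Only in c3's history (ahead): {} — 0.
Only in c5's history (behind): {c4, c5, c6, c7, c8, c9} — 6.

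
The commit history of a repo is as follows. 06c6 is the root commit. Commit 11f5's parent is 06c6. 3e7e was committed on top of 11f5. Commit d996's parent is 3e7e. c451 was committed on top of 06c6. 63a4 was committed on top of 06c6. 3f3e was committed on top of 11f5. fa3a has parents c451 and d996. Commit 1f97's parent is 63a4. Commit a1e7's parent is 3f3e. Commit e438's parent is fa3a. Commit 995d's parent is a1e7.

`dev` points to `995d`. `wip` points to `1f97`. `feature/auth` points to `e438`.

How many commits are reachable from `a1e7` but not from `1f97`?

Reachable from a1e7: {06c6, 11f5, 3f3e, a1e7}.
Reachable from 1f97: {06c6, 1f97, 63a4}.
In a1e7's history but not 1f97's: {11f5, 3f3e, a1e7} — 3 commits.

3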